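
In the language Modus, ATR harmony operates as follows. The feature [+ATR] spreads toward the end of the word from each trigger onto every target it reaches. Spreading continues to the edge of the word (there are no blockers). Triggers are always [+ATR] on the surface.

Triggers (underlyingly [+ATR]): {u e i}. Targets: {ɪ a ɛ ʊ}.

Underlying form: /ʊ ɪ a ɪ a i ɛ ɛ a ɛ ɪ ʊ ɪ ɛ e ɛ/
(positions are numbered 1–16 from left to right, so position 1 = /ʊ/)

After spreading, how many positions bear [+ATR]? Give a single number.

11

From /i/ at 6 rightward: 7 /ɛ/ → [+ATR]; 8 /ɛ/ → [+ATR]; 9 /a/ → [+ATR]; 10 /ɛ/ → [+ATR]; 11 /ɪ/ → [+ATR]; 12 /ʊ/ → [+ATR]; 13 /ɪ/ → [+ATR]; 14 /ɛ/ → [+ATR]; 15 /e/ is itself a trigger — this domain ends here.
From /e/ at 15 rightward: 16 /ɛ/ → [+ATR]; word edge.
Targets with no active source: positions 1 2 3 4 5 stay [-ATR].
[+ATR] positions on the surface: 6 7 8 9 10 11 12 13 14 15 16.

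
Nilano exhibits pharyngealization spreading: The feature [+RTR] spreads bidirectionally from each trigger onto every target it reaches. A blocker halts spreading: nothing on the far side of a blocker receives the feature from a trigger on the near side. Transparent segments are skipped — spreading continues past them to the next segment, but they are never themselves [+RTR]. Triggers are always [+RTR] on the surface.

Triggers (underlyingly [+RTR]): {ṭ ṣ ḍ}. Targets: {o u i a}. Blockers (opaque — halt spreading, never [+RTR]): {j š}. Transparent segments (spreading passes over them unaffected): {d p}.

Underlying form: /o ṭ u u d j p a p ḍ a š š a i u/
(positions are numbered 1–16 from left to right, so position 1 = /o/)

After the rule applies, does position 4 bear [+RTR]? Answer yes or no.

From /ṭ/ at 2 rightward: 3 /u/ → [+RTR]; 4 /u/ → [+RTR]; 5 /d/ transparent; 6 /j/ blocks.
From /ṭ/ at 2 leftward: 1 /o/ → [+RTR]; word edge.
From /ḍ/ at 10 rightward: 11 /a/ → [+RTR]; 12 /š/ blocks.
From /ḍ/ at 10 leftward: 9 /p/ transparent; 8 /a/ → [+RTR]; 7 /p/ transparent; 6 /j/ blocks.
Targets with no active source: positions 14 15 16 stay [-emphatic].
[+RTR] positions on the surface: 1 2 3 4 8 10 11.

yes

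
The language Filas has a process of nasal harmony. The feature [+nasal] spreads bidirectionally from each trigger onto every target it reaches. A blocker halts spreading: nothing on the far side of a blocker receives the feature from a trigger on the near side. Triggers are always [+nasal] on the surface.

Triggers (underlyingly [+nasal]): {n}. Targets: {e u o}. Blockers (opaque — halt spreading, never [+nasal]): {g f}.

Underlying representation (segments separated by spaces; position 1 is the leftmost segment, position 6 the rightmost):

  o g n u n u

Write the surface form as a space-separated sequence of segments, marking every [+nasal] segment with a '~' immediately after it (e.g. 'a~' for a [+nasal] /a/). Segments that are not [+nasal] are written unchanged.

o g n~ u~ n~ u~

From /n/ at 3 rightward: 4 /u/ → [+nasal]; 5 /n/ is itself a trigger — this domain ends here.
From /n/ at 3 leftward: 2 /g/ blocks.
From /n/ at 5 rightward: 6 /u/ → [+nasal]; word edge.
From /n/ at 5 leftward: 4 /u/ → [+nasal]; 3 /n/ is itself a trigger — this domain ends here.
Target with no active source: position 1 stays [-nasal].
[+nasal] positions on the surface: 3 4 5 6.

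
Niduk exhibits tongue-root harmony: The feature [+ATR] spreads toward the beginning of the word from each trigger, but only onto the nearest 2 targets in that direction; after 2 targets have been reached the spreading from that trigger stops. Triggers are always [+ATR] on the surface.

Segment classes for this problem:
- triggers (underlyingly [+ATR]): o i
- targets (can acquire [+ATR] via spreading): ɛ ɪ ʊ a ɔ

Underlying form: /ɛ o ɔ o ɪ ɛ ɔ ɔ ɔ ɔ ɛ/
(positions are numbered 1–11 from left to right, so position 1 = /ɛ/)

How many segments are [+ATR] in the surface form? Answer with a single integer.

4

From /o/ at 2 leftward: 1 /ɛ/ → [+ATR]; word edge.
From /o/ at 4 leftward: 3 /ɔ/ → [+ATR]; 2 /o/ is itself a trigger — this domain ends here.
Targets with no active source: positions 5 6 7 8 9 10 11 stay [-ATR].
[+ATR] positions on the surface: 1 2 3 4.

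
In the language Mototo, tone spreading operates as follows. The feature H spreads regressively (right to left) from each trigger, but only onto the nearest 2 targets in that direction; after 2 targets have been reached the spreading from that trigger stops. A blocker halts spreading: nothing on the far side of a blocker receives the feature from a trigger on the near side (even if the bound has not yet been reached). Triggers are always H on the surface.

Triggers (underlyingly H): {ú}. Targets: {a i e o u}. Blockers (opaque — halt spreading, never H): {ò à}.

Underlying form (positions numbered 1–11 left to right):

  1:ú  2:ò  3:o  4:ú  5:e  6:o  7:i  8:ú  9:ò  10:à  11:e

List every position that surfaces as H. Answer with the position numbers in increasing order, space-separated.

1 3 4 6 7 8

From /ú/ at 1 leftward: word edge.
From /ú/ at 4 leftward: 3 /o/ → H; 2 /ò/ blocks.
From /ú/ at 8 leftward: 7 /i/ → H; 6 /o/ → H; bound reached.
Targets with no active source: positions 5 11 stay [-high tone].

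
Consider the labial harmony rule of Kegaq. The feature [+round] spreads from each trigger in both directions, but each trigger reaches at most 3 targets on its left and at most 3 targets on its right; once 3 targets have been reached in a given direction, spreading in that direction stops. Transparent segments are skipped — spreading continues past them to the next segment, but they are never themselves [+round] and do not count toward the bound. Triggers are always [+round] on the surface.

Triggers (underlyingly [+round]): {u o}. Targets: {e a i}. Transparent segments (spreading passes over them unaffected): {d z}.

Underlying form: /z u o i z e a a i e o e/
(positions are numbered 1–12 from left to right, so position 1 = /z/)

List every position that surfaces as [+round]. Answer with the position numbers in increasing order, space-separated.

From /u/ at 2 rightward: 3 /o/ is itself a trigger — this domain ends here.
From /u/ at 2 leftward: 1 /z/ transparent; word edge.
From /o/ at 3 rightward: 4 /i/ → [+round]; 5 /z/ transparent; 6 /e/ → [+round]; 7 /a/ → [+round]; bound reached.
From /o/ at 3 leftward: 2 /u/ is itself a trigger — this domain ends here.
From /o/ at 11 rightward: 12 /e/ → [+round]; word edge.
From /o/ at 11 leftward: 10 /e/ → [+round]; 9 /i/ → [+round]; 8 /a/ → [+round]; bound reached.

2 3 4 6 7 8 9 10 11 12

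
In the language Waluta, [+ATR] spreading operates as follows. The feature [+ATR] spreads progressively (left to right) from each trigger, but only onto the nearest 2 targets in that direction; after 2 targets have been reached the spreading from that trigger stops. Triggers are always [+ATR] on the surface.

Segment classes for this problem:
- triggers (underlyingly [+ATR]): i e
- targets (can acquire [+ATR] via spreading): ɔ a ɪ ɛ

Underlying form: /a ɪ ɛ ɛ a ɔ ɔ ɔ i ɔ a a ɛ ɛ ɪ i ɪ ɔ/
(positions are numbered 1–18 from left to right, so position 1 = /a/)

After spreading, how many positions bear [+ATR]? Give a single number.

6

From /i/ at 9 rightward: 10 /ɔ/ → [+ATR]; 11 /a/ → [+ATR]; bound reached.
From /i/ at 16 rightward: 17 /ɪ/ → [+ATR]; 18 /ɔ/ → [+ATR]; bound reached.
Targets with no active source: positions 1 2 3 4 5 6 7 8 12 13 14 15 stay [-ATR].
[+ATR] positions on the surface: 9 10 11 16 17 18.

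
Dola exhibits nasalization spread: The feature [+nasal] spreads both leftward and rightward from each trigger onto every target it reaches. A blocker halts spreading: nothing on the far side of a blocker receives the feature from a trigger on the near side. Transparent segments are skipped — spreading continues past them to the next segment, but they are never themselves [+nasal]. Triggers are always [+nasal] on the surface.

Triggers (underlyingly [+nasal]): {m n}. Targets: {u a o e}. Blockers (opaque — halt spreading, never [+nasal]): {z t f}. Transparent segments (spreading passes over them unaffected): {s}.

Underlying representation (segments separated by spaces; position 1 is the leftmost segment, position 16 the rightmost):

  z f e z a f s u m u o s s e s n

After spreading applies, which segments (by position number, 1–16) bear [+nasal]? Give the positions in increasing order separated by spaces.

8 9 10 11 14 16

From /m/ at 9 rightward: 10 /u/ → [+nasal]; 11 /o/ → [+nasal]; 12 /s/ transparent; 13 /s/ transparent; 14 /e/ → [+nasal]; 15 /s/ transparent; 16 /n/ is itself a trigger — this domain ends here.
From /m/ at 9 leftward: 8 /u/ → [+nasal]; 7 /s/ transparent; 6 /f/ blocks.
From /n/ at 16 rightward: word edge.
From /n/ at 16 leftward: 15 /s/ transparent; 14 /e/ → [+nasal]; 13 /s/ transparent; 12 /s/ transparent; 11 /o/ → [+nasal]; 10 /u/ → [+nasal]; 9 /m/ is itself a trigger — this domain ends here.
Targets with no active source: positions 3 5 stay [-nasal].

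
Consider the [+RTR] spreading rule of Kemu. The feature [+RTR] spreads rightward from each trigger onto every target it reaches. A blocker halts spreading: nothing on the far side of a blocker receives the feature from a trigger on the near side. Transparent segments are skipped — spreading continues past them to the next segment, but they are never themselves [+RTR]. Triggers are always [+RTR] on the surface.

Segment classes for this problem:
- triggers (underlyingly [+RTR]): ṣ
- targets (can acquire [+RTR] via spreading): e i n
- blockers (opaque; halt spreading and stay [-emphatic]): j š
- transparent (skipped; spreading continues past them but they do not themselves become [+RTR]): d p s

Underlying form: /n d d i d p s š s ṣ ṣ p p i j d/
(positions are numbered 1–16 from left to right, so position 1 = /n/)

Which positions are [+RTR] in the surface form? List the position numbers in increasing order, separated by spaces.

From /ṣ/ at 10 rightward: 11 /ṣ/ is itself a trigger — this domain ends here.
From /ṣ/ at 11 rightward: 12 /p/ transparent; 13 /p/ transparent; 14 /i/ → [+RTR]; 15 /j/ blocks.
Targets with no active source: positions 1 4 stay [-emphatic].

10 11 14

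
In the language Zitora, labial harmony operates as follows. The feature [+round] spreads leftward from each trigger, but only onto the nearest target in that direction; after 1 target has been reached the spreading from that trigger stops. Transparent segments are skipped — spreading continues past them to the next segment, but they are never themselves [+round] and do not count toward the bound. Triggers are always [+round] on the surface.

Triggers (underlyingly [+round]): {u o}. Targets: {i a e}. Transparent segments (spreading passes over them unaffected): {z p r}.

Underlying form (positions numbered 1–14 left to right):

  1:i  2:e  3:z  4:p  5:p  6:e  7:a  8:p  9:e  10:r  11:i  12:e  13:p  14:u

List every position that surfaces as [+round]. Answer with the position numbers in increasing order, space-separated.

12 14

From /u/ at 14 leftward: 13 /p/ transparent; 12 /e/ → [+round]; bound reached.
Targets with no active source: positions 1 2 6 7 9 11 stay [-round].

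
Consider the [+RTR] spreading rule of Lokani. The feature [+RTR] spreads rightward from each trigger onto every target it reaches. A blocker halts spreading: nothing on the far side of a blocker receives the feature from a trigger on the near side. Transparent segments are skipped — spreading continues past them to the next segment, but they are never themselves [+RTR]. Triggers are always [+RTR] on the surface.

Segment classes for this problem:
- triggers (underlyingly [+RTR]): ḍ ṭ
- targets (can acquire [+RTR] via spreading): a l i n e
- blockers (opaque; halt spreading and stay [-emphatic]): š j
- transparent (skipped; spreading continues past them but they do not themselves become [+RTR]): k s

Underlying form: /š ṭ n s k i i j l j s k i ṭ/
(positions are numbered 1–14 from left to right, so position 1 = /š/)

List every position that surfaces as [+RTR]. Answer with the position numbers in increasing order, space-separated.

2 3 6 7 14

From /ṭ/ at 2 rightward: 3 /n/ → [+RTR]; 4 /s/ transparent; 5 /k/ transparent; 6 /i/ → [+RTR]; 7 /i/ → [+RTR]; 8 /j/ blocks.
From /ṭ/ at 14 rightward: word edge.
Targets with no active source: positions 9 13 stay [-emphatic].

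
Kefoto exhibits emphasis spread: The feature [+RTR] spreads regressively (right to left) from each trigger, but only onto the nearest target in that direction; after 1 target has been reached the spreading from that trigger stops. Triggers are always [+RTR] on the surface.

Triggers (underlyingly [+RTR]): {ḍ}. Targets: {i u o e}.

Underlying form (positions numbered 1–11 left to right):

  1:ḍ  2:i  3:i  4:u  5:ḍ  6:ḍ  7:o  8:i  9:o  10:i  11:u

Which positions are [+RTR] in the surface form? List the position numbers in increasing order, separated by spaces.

1 4 5 6

From /ḍ/ at 1 leftward: word edge.
From /ḍ/ at 5 leftward: 4 /u/ → [+RTR]; bound reached.
From /ḍ/ at 6 leftward: 5 /ḍ/ is itself a trigger — this domain ends here.
Targets with no active source: positions 2 3 7 8 9 10 11 stay [-emphatic].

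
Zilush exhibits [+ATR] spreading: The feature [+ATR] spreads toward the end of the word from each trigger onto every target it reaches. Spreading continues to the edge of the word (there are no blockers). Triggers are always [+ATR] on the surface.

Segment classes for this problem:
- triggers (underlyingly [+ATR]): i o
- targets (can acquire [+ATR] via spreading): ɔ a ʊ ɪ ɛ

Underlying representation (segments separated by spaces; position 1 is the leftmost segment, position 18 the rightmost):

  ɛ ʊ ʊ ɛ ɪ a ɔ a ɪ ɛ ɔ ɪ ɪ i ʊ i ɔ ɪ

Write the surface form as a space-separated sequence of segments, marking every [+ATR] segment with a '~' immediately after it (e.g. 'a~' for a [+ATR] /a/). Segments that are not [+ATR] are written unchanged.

ɛ ʊ ʊ ɛ ɪ a ɔ a ɪ ɛ ɔ ɪ ɪ i~ ʊ~ i~ ɔ~ ɪ~

From /i/ at 14 rightward: 15 /ʊ/ → [+ATR]; 16 /i/ is itself a trigger — this domain ends here.
From /i/ at 16 rightward: 17 /ɔ/ → [+ATR]; 18 /ɪ/ → [+ATR]; word edge.
Targets with no active source: positions 1 2 3 4 5 6 7 8 9 10 11 12 13 stay [-ATR].
[+ATR] positions on the surface: 14 15 16 17 18.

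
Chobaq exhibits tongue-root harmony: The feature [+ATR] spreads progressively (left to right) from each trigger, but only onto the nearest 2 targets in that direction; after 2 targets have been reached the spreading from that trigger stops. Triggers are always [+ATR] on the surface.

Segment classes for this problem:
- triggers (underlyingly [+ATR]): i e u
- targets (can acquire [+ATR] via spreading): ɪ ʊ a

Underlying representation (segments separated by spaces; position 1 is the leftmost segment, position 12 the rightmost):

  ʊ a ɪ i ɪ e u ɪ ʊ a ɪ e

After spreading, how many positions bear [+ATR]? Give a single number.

7

From /i/ at 4 rightward: 5 /ɪ/ → [+ATR]; 6 /e/ is itself a trigger — this domain ends here.
From /e/ at 6 rightward: 7 /u/ is itself a trigger — this domain ends here.
From /u/ at 7 rightward: 8 /ɪ/ → [+ATR]; 9 /ʊ/ → [+ATR]; bound reached.
From /e/ at 12 rightward: word edge.
Targets with no active source: positions 1 2 3 10 11 stay [-ATR].
[+ATR] positions on the surface: 4 5 6 7 8 9 12.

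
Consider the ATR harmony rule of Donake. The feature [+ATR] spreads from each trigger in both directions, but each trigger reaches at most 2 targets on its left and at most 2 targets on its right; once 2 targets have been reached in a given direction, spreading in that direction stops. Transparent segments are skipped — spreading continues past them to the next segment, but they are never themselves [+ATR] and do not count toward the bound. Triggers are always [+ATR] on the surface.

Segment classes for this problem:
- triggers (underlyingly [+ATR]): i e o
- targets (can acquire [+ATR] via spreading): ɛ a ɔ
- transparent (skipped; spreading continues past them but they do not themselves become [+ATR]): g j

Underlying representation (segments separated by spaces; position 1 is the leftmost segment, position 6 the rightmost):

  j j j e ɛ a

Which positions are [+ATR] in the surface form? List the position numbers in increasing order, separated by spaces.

From /e/ at 4 rightward: 5 /ɛ/ → [+ATR]; 6 /a/ → [+ATR]; bound reached.
From /e/ at 4 leftward: 3 /j/ transparent; 2 /j/ transparent; 1 /j/ transparent; word edge.

4 5 6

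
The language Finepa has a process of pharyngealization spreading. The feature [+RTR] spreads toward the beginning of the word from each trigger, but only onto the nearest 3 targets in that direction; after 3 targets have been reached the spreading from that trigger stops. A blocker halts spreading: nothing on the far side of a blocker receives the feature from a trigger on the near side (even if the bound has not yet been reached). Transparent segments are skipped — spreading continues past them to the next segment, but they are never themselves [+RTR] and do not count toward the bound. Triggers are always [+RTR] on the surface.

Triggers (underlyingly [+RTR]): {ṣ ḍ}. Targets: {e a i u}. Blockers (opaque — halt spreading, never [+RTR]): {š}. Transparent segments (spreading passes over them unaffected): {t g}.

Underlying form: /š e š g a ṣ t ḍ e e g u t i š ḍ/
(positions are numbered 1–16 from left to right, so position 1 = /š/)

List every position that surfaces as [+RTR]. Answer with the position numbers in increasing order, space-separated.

From /ṣ/ at 6 leftward: 5 /a/ → [+RTR]; 4 /g/ transparent; 3 /š/ blocks.
From /ḍ/ at 8 leftward: 7 /t/ transparent; 6 /ṣ/ is itself a trigger — this domain ends here.
From /ḍ/ at 16 leftward: 15 /š/ blocks.
Targets with no active source: positions 2 9 10 12 14 stay [-emphatic].

5 6 8 16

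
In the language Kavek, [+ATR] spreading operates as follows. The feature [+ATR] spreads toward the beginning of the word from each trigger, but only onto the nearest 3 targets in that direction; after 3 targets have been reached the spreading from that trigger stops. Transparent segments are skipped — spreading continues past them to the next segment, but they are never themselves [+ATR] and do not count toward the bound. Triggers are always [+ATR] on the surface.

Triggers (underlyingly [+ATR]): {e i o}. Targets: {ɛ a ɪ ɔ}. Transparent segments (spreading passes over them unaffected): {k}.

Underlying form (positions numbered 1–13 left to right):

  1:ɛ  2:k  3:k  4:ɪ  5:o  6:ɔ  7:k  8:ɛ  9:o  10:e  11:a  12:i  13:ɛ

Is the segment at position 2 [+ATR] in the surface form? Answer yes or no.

From /o/ at 5 leftward: 4 /ɪ/ → [+ATR]; 3 /k/ transparent; 2 /k/ transparent; 1 /ɛ/ → [+ATR]; word edge.
From /o/ at 9 leftward: 8 /ɛ/ → [+ATR]; 7 /k/ transparent; 6 /ɔ/ → [+ATR]; 5 /o/ is itself a trigger — this domain ends here.
From /e/ at 10 leftward: 9 /o/ is itself a trigger — this domain ends here.
From /i/ at 12 leftward: 11 /a/ → [+ATR]; 10 /e/ is itself a trigger — this domain ends here.
Target with no active source: position 13 stays [-ATR].
[+ATR] positions on the surface: 1 4 5 6 8 9 10 11 12.

no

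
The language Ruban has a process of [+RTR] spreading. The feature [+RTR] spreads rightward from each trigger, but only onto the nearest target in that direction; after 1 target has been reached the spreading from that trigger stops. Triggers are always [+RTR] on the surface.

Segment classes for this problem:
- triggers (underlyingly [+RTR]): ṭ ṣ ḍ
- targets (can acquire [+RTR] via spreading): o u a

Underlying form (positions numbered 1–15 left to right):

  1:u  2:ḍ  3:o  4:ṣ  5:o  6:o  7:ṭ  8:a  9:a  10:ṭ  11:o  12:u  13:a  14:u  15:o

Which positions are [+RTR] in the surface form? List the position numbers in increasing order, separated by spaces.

2 3 4 5 7 8 10 11

From /ḍ/ at 2 rightward: 3 /o/ → [+RTR]; bound reached.
From /ṣ/ at 4 rightward: 5 /o/ → [+RTR]; bound reached.
From /ṭ/ at 7 rightward: 8 /a/ → [+RTR]; bound reached.
From /ṭ/ at 10 rightward: 11 /o/ → [+RTR]; bound reached.
Targets with no active source: positions 1 6 9 12 13 14 15 stay [-emphatic].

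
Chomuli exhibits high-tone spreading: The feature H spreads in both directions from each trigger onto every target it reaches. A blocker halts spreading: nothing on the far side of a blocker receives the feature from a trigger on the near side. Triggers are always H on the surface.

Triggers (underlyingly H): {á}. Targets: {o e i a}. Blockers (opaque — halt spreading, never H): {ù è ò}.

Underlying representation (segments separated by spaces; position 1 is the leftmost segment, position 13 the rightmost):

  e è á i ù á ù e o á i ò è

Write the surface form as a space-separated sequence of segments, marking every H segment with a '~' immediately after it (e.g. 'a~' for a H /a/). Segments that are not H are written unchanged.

From /á/ at 3 rightward: 4 /i/ → H; 5 /ù/ blocks.
From /á/ at 3 leftward: 2 /è/ blocks.
From /á/ at 6 rightward: 7 /ù/ blocks.
From /á/ at 6 leftward: 5 /ù/ blocks.
From /á/ at 10 rightward: 11 /i/ → H; 12 /ò/ blocks.
From /á/ at 10 leftward: 9 /o/ → H; 8 /e/ → H; 7 /ù/ blocks.
Target with no active source: position 1 stays [-high tone].
H positions on the surface: 3 4 6 8 9 10 11.

e è á~ i~ ù á~ ù e~ o~ á~ i~ ò è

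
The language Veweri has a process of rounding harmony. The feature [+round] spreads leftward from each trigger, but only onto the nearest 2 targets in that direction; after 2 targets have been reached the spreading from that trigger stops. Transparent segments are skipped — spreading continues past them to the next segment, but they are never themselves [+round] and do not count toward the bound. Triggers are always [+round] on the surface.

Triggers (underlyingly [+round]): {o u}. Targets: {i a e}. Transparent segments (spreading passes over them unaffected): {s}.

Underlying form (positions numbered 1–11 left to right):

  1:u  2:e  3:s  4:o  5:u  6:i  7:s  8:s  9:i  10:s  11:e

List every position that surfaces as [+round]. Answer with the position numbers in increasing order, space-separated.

1 2 4 5

From /u/ at 1 leftward: word edge.
From /o/ at 4 leftward: 3 /s/ transparent; 2 /e/ → [+round]; 1 /u/ is itself a trigger — this domain ends here.
From /u/ at 5 leftward: 4 /o/ is itself a trigger — this domain ends here.
Targets with no active source: positions 6 9 11 stay [-round].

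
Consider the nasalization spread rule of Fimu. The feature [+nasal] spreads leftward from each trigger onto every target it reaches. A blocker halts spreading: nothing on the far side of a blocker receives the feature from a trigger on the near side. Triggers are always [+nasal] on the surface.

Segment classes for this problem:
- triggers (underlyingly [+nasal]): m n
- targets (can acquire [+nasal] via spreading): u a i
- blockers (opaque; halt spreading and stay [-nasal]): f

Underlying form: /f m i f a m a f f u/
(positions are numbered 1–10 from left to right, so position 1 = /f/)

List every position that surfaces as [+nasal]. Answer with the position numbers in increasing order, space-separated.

From /m/ at 2 leftward: 1 /f/ blocks.
From /m/ at 6 leftward: 5 /a/ → [+nasal]; 4 /f/ blocks.
Targets with no active source: positions 3 7 10 stay [-nasal].

2 5 6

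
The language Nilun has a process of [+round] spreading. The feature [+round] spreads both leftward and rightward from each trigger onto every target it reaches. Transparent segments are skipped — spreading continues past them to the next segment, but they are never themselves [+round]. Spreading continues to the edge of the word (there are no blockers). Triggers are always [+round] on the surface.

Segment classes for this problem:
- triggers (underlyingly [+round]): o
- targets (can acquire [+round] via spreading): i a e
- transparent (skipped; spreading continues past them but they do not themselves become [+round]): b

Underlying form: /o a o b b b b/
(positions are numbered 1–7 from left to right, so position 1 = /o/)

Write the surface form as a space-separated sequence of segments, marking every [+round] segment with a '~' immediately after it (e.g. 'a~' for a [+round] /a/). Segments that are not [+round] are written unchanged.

From /o/ at 1 rightward: 2 /a/ → [+round]; 3 /o/ is itself a trigger — this domain ends here.
From /o/ at 1 leftward: word edge.
From /o/ at 3 rightward: 4 /b/ transparent; 5 /b/ transparent; 6 /b/ transparent; 7 /b/ transparent; word edge.
From /o/ at 3 leftward: 2 /a/ → [+round]; 1 /o/ is itself a trigger — this domain ends here.
[+round] positions on the surface: 1 2 3.

o~ a~ o~ b b b b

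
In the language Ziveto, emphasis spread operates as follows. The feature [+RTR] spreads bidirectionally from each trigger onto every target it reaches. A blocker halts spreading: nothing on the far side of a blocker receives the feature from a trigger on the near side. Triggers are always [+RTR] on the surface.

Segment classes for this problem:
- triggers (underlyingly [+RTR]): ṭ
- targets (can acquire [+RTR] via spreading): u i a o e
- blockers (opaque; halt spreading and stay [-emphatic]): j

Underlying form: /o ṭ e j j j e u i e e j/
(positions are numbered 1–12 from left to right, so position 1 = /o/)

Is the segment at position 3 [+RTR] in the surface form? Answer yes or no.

From /ṭ/ at 2 rightward: 3 /e/ → [+RTR]; 4 /j/ blocks.
From /ṭ/ at 2 leftward: 1 /o/ → [+RTR]; word edge.
Targets with no active source: positions 7 8 9 10 11 stay [-emphatic].
[+RTR] positions on the surface: 1 2 3.

yes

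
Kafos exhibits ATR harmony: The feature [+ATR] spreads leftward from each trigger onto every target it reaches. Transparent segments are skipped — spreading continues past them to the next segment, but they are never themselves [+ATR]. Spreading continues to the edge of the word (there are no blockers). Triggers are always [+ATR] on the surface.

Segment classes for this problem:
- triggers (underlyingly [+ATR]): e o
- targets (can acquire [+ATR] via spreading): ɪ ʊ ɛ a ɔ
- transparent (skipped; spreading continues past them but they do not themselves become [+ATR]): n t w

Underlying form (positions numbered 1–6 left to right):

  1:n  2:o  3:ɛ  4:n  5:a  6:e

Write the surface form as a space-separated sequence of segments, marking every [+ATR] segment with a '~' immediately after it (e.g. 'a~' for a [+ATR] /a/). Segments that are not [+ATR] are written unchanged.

From /o/ at 2 leftward: 1 /n/ transparent; word edge.
From /e/ at 6 leftward: 5 /a/ → [+ATR]; 4 /n/ transparent; 3 /ɛ/ → [+ATR]; 2 /o/ is itself a trigger — this domain ends here.
[+ATR] positions on the surface: 2 3 5 6.

n o~ ɛ~ n a~ e~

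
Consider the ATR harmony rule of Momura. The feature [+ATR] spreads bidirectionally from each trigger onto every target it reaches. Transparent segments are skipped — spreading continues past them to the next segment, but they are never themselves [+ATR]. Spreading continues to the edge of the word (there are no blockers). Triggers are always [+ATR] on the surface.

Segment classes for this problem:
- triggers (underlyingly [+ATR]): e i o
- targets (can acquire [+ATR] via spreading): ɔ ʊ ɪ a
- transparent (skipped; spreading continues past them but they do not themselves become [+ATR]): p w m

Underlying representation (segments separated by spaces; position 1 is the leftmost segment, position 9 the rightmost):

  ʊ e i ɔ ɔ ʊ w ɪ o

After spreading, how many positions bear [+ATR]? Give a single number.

8

From /e/ at 2 rightward: 3 /i/ is itself a trigger — this domain ends here.
From /e/ at 2 leftward: 1 /ʊ/ → [+ATR]; word edge.
From /i/ at 3 rightward: 4 /ɔ/ → [+ATR]; 5 /ɔ/ → [+ATR]; 6 /ʊ/ → [+ATR]; 7 /w/ transparent; 8 /ɪ/ → [+ATR]; 9 /o/ is itself a trigger — this domain ends here.
From /i/ at 3 leftward: 2 /e/ is itself a trigger — this domain ends here.
From /o/ at 9 rightward: word edge.
From /o/ at 9 leftward: 8 /ɪ/ → [+ATR]; 7 /w/ transparent; 6 /ʊ/ → [+ATR]; 5 /ɔ/ → [+ATR]; 4 /ɔ/ → [+ATR]; 3 /i/ is itself a trigger — this domain ends here.
[+ATR] positions on the surface: 1 2 3 4 5 6 8 9.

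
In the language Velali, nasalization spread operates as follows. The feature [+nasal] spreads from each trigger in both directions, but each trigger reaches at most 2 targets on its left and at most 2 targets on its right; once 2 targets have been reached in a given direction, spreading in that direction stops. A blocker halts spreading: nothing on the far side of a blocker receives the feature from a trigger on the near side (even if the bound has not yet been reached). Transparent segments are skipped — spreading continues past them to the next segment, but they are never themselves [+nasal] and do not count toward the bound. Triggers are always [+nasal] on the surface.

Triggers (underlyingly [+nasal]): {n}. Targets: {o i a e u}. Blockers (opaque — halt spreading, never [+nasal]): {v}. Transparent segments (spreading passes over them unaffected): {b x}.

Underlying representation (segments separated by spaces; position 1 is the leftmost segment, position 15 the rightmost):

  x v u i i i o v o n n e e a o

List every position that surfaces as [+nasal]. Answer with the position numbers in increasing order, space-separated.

9 10 11 12 13

From /n/ at 10 rightward: 11 /n/ is itself a trigger — this domain ends here.
From /n/ at 10 leftward: 9 /o/ → [+nasal]; 8 /v/ blocks.
From /n/ at 11 rightward: 12 /e/ → [+nasal]; 13 /e/ → [+nasal]; bound reached.
From /n/ at 11 leftward: 10 /n/ is itself a trigger — this domain ends here.
Targets with no active source: positions 3 4 5 6 7 14 15 stay [-nasal].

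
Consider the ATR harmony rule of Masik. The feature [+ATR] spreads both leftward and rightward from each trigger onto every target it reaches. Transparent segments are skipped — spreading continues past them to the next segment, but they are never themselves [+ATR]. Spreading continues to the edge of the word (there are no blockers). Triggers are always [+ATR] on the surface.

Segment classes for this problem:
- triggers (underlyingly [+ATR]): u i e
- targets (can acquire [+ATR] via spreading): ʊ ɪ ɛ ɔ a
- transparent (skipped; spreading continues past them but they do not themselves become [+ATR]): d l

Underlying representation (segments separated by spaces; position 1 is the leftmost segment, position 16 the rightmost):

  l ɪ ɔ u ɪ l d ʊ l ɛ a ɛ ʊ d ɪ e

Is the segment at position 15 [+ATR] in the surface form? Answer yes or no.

yes

From /u/ at 4 rightward: 5 /ɪ/ → [+ATR]; 6 /l/ transparent; 7 /d/ transparent; 8 /ʊ/ → [+ATR]; 9 /l/ transparent; 10 /ɛ/ → [+ATR]; 11 /a/ → [+ATR]; 12 /ɛ/ → [+ATR]; 13 /ʊ/ → [+ATR]; 14 /d/ transparent; 15 /ɪ/ → [+ATR]; 16 /e/ is itself a trigger — this domain ends here.
From /u/ at 4 leftward: 3 /ɔ/ → [+ATR]; 2 /ɪ/ → [+ATR]; 1 /l/ transparent; word edge.
From /e/ at 16 rightward: word edge.
From /e/ at 16 leftward: 15 /ɪ/ → [+ATR]; 14 /d/ transparent; 13 /ʊ/ → [+ATR]; 12 /ɛ/ → [+ATR]; 11 /a/ → [+ATR]; 10 /ɛ/ → [+ATR]; 9 /l/ transparent; 8 /ʊ/ → [+ATR]; 7 /d/ transparent; 6 /l/ transparent; 5 /ɪ/ → [+ATR]; 4 /u/ is itself a trigger — this domain ends here.
[+ATR] positions on the surface: 2 3 4 5 8 10 11 12 13 15 16.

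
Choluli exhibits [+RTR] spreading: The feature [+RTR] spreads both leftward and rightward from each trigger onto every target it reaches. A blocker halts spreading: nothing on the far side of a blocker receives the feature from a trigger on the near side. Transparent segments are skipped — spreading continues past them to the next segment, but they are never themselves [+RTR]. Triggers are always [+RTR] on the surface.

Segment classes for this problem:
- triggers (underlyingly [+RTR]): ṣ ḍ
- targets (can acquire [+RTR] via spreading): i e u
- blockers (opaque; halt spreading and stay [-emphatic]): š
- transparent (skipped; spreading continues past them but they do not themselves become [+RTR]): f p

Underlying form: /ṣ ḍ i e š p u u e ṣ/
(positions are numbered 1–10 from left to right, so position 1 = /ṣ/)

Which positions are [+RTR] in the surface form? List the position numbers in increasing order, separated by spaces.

From /ṣ/ at 1 rightward: 2 /ḍ/ is itself a trigger — this domain ends here.
From /ṣ/ at 1 leftward: word edge.
From /ḍ/ at 2 rightward: 3 /i/ → [+RTR]; 4 /e/ → [+RTR]; 5 /š/ blocks.
From /ḍ/ at 2 leftward: 1 /ṣ/ is itself a trigger — this domain ends here.
From /ṣ/ at 10 rightward: word edge.
From /ṣ/ at 10 leftward: 9 /e/ → [+RTR]; 8 /u/ → [+RTR]; 7 /u/ → [+RTR]; 6 /p/ transparent; 5 /š/ blocks.

1 2 3 4 7 8 9 10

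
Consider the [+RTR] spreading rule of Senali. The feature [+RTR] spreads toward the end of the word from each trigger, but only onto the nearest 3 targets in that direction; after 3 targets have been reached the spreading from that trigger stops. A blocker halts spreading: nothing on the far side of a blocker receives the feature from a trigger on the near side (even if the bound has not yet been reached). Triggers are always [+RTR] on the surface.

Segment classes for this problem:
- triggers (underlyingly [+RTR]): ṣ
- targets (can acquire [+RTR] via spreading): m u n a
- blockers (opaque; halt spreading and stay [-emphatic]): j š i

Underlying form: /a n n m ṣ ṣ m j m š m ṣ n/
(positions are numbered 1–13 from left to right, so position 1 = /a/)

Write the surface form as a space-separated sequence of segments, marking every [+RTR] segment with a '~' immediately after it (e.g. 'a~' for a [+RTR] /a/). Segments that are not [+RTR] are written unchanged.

From /ṣ/ at 5 rightward: 6 /ṣ/ is itself a trigger — this domain ends here.
From /ṣ/ at 6 rightward: 7 /m/ → [+RTR]; 8 /j/ blocks.
From /ṣ/ at 12 rightward: 13 /n/ → [+RTR]; word edge.
Targets with no active source: positions 1 2 3 4 9 11 stay [-emphatic].
[+RTR] positions on the surface: 5 6 7 12 13.

a n n m ṣ~ ṣ~ m~ j m š m ṣ~ n~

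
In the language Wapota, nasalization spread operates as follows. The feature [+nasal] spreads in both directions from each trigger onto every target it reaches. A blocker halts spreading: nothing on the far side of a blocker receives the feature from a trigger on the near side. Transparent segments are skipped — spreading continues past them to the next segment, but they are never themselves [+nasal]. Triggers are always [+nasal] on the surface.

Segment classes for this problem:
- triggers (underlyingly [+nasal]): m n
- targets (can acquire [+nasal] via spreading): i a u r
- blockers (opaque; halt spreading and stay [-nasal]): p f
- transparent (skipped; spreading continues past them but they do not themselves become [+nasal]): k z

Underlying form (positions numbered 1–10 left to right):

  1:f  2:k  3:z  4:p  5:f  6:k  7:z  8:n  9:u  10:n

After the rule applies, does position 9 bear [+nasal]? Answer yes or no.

yes

From /n/ at 8 rightward: 9 /u/ → [+nasal]; 10 /n/ is itself a trigger — this domain ends here.
From /n/ at 8 leftward: 7 /z/ transparent; 6 /k/ transparent; 5 /f/ blocks.
From /n/ at 10 rightward: word edge.
From /n/ at 10 leftward: 9 /u/ → [+nasal]; 8 /n/ is itself a trigger — this domain ends here.
[+nasal] positions on the surface: 8 9 10.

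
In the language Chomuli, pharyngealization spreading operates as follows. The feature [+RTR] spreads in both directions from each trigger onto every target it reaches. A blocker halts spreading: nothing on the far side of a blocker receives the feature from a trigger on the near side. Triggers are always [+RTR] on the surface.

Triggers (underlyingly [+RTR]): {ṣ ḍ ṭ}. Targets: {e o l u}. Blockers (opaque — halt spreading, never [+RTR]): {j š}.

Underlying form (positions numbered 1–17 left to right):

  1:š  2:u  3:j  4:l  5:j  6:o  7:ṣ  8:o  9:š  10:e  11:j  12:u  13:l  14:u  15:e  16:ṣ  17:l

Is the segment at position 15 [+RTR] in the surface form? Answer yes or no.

From /ṣ/ at 7 rightward: 8 /o/ → [+RTR]; 9 /š/ blocks.
From /ṣ/ at 7 leftward: 6 /o/ → [+RTR]; 5 /j/ blocks.
From /ṣ/ at 16 rightward: 17 /l/ → [+RTR]; word edge.
From /ṣ/ at 16 leftward: 15 /e/ → [+RTR]; 14 /u/ → [+RTR]; 13 /l/ → [+RTR]; 12 /u/ → [+RTR]; 11 /j/ blocks.
Targets with no active source: positions 2 4 10 stay [-emphatic].
[+RTR] positions on the surface: 6 7 8 12 13 14 15 16 17.

yes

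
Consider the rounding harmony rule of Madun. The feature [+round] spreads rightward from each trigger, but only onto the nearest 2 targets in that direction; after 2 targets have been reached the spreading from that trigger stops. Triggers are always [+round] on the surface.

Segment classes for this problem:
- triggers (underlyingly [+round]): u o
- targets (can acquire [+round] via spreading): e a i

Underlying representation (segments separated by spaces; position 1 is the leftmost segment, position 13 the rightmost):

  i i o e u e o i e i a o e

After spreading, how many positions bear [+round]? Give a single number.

9

From /o/ at 3 rightward: 4 /e/ → [+round]; 5 /u/ is itself a trigger — this domain ends here.
From /u/ at 5 rightward: 6 /e/ → [+round]; 7 /o/ is itself a trigger — this domain ends here.
From /o/ at 7 rightward: 8 /i/ → [+round]; 9 /e/ → [+round]; bound reached.
From /o/ at 12 rightward: 13 /e/ → [+round]; word edge.
Targets with no active source: positions 1 2 10 11 stay [-round].
[+round] positions on the surface: 3 4 5 6 7 8 9 12 13.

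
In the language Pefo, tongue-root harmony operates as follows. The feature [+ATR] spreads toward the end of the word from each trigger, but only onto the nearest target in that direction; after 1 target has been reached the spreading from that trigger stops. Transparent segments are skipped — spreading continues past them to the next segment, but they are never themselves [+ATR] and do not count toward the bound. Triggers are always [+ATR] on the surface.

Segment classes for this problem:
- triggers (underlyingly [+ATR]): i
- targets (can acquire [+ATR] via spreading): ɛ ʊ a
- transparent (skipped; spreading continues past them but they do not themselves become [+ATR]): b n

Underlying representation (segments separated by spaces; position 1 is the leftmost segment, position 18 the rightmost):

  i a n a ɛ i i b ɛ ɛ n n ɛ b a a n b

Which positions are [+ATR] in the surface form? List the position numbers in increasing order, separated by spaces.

1 2 6 7 9

From /i/ at 1 rightward: 2 /a/ → [+ATR]; bound reached.
From /i/ at 6 rightward: 7 /i/ is itself a trigger — this domain ends here.
From /i/ at 7 rightward: 8 /b/ transparent; 9 /ɛ/ → [+ATR]; bound reached.
Targets with no active source: positions 4 5 10 13 15 16 stay [-ATR].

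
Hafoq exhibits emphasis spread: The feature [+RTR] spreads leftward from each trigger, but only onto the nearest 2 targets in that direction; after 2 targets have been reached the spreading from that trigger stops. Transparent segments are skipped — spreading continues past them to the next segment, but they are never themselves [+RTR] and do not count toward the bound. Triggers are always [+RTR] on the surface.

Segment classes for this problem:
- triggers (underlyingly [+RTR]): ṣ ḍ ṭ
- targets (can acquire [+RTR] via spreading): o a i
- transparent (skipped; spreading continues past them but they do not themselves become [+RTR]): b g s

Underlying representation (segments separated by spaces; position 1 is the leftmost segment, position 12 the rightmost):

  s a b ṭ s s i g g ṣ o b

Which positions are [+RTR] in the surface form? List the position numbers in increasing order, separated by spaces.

2 4 7 10

From /ṭ/ at 4 leftward: 3 /b/ transparent; 2 /a/ → [+RTR]; 1 /s/ transparent; word edge.
From /ṣ/ at 10 leftward: 9 /g/ transparent; 8 /g/ transparent; 7 /i/ → [+RTR]; 6 /s/ transparent; 5 /s/ transparent; 4 /ṭ/ is itself a trigger — this domain ends here.
Target with no active source: position 11 stays [-emphatic].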